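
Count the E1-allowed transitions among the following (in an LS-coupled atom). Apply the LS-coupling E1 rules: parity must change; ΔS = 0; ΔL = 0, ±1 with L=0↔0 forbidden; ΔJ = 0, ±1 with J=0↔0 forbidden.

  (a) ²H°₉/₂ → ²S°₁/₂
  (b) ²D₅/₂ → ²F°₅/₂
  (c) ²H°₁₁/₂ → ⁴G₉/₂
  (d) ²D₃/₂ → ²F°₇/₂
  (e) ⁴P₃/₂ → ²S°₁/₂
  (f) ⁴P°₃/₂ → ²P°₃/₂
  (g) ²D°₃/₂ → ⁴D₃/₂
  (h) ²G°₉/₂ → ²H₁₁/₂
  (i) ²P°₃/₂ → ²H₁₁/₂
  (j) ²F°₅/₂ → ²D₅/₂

(a) forbidden (parity, ΔL, ΔJ fail)
(b) allowed
(c) forbidden (ΔS fails)
(d) forbidden (ΔJ fails)
(e) forbidden (ΔS fails)
(f) forbidden (parity, ΔS fail)
(g) forbidden (ΔS fails)
(h) allowed
(i) forbidden (ΔL, ΔJ fail)
(j) allowed
Total allowed: 3 of 10.

3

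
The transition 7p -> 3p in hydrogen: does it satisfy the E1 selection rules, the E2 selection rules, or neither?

E2

Δl = 1 − 1 = +0; l_i + l_f = 2.
E1 (Δl = ±1): not satisfied.
E2 (Δl = 0,±2, l_i+l_f ≥ 2): satisfied.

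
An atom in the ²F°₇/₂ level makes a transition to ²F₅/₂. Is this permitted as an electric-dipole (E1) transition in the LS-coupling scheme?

allowed

Reading off the term symbols: S 1/2→1/2, L 3→3, J 7/2→5/2, parity odd→even.
Parity must change: odd → even — ok.
ΔS = 0: S: 1/2 → 1/2 — ok.
ΔL = 0, ±1 (not L=0↔0): L: 3 → 3, ΔL = +0 — ok.
ΔJ = 0, ±1 (not J=0↔0): J: 7/2 → 5/2, ΔJ = -1 — ok.
All four E1 rules are satisfied.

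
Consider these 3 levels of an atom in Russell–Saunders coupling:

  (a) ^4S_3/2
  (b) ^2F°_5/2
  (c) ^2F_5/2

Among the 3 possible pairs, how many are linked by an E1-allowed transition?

(a)–(b): forbidden (ΔS, ΔL).
(a)–(c): forbidden (parity, ΔS, ΔL).
(b)–(c): allowed.
Allowed pairs: 1 of 3.

1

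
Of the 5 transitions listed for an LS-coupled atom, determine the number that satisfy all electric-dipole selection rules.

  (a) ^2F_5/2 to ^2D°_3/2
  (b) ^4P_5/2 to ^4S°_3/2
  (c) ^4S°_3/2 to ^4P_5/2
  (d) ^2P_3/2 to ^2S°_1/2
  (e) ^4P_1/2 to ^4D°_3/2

5

(a) allowed
(b) allowed
(c) allowed
(d) allowed
(e) allowed
Total allowed: 5 of 5.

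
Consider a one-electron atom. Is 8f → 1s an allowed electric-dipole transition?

l: 3 → 0 (Δl = -3). Δl = ±1 fails.
The transition is electric-dipole forbidden.

forbidden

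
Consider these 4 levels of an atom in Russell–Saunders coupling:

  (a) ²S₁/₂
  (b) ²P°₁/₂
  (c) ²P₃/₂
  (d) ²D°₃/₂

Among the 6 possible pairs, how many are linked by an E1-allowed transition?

3

(a)–(b): allowed.
(a)–(c): forbidden (parity).
(a)–(d): forbidden (ΔL).
(b)–(c): allowed.
(b)–(d): forbidden (parity).
(c)–(d): allowed.
Allowed pairs: 3 of 6.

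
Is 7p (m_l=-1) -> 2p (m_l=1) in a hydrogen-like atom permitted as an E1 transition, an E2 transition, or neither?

E2

Δl = 1 − 1 = +0; l_i + l_f = 2.
Δm_l = +2.
E1 (Δl = ±1, |Δm_l| ≤ 1): not satisfied.
E2 (Δl = 0,±2, l_i+l_f ≥ 2, |Δm_l| ≤ 2): satisfied.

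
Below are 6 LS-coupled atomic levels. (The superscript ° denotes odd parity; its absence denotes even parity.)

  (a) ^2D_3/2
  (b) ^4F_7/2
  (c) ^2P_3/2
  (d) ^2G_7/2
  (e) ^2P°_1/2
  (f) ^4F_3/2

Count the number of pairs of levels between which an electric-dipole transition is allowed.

2

(a)–(b): forbidden (parity, ΔS, ΔJ).
(a)–(c): forbidden (parity).
(a)–(d): forbidden (parity, ΔL, ΔJ).
(a)–(e): allowed.
(a)–(f): forbidden (parity, ΔS).
(b)–(c): forbidden (parity, ΔS, ΔL, ΔJ).
(b)–(d): forbidden (parity, ΔS).
(b)–(e): forbidden (ΔS, ΔL, ΔJ).
(b)–(f): forbidden (parity, ΔJ).
(c)–(d): forbidden (parity, ΔL, ΔJ).
(c)–(e): allowed.
(c)–(f): forbidden (parity, ΔS, ΔL).
(d)–(e): forbidden (ΔL, ΔJ).
(d)–(f): forbidden (parity, ΔS, ΔJ).
(e)–(f): forbidden (ΔS, ΔL).
Allowed pairs: 2 of 15.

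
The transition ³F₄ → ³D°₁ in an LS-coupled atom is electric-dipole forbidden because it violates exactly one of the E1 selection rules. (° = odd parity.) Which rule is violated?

the ΔJ = 0, ±1 rule

Initial level: S=1, L=3, J=4, parity even. Final level: S=1, L=2, J=1, parity odd.
Parity must change: even → odd — passes.
ΔS = 0: S: 1 → 1 — passes.
ΔL = 0, ±1 (not L=0↔0): L: 3 → 2, ΔL = -1 — passes.
ΔJ = 0, ±1 (not J=0↔0): J: 4 → 1, ΔJ = -3 — fails.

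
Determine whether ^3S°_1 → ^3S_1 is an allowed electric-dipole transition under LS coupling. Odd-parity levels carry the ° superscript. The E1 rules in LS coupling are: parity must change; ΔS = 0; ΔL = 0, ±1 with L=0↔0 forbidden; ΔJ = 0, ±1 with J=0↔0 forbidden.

Initial level: S=1, L=0, J=1, parity odd. Final level: S=1, L=0, J=1, parity even.
Parity must change: odd → even — ok.
ΔS = 0: S: 1 → 1 — ok.
ΔL = 0, ±1 (not L=0↔0): L: 0 → 0, ΔL = +0 — fails.
ΔJ = 0, ±1 (not J=0↔0): J: 1 → 1, ΔJ = +0 — ok.
Rule(s) violated: ΔL.

forbidden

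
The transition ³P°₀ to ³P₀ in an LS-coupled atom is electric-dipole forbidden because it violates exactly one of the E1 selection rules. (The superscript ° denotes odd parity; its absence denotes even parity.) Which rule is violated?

the J=0 ↔ J=0 exclusion

Initial level: S=1, L=1, J=0, parity odd. Final level: S=1, L=1, J=0, parity even.
Parity must change: odd → even — satisfied.
ΔS = 0: S: 1 → 1 — satisfied.
ΔL = 0, ±1 (not L=0↔0): L: 1 → 1, ΔL = +0 — satisfied.
ΔJ = 0, ±1 (not J=0↔0): J: 0 → 0, ΔJ = +0 — violated.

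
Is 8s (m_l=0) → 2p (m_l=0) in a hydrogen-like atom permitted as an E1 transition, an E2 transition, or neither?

E1

Δl = 1 − 0 = +1; l_i + l_f = 1.
Δm_l = +0.
E1 (Δl = ±1, |Δm_l| ≤ 1): satisfied.
E2 (Δl = 0,±2, l_i+l_f ≥ 2, |Δm_l| ≤ 2): not satisfied.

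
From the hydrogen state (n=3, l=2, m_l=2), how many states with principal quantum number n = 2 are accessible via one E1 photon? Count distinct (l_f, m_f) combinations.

E1 requires Δl = ±1, so l_f ∈ {1, 3}; with 0 ≤ l_f ≤ n_f−1 = 1, the allowed l_f values are {1}.
For l_f = 1: m_f ∈ {m_i−1, m_i, m_i+1} ∩ [−1, 1] = {1} → 1 state.
Total: 1.

1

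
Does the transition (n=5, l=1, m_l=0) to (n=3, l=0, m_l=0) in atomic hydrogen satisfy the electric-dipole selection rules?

Δl = 0 − 1 = -1; the E1 rule Δl = ±1 is passes.
Δm_l = 0 − (0) = +0. E1 requires Δm_l = 0, ±1: passes.
All E1 selection rules are satisfied.

allowed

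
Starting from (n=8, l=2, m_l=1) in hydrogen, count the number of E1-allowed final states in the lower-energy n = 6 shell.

E1 requires Δl = ±1, so l_f ∈ {1, 3}; with 0 ≤ l_f ≤ n_f−1 = 5, the allowed l_f values are {1, 3}.
For l_f = 1: m_f ∈ {m_i−1, m_i, m_i+1} ∩ [−1, 1] = {0, 1} → 2 states.
For l_f = 3: m_f ∈ {m_i−1, m_i, m_i+1} ∩ [−3, 3] = {0, 1, 2} → 3 states.
Total: 5.

5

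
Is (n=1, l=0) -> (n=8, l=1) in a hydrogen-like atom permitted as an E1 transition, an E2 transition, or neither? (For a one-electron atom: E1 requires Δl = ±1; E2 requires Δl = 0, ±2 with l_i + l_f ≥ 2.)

Δl = 1 − 0 = +1; l_i + l_f = 1.
E1 (Δl = ±1): satisfied.
E2 (Δl = 0,±2, l_i+l_f ≥ 2): not satisfied.

E1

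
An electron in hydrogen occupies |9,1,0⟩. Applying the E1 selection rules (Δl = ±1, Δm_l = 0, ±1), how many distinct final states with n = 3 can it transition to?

4

E1 requires Δl = ±1, so l_f ∈ {0, 2}; with 0 ≤ l_f ≤ n_f−1 = 2, the allowed l_f values are {0, 2}.
For l_f = 0: m_f ∈ {m_i−1, m_i, m_i+1} ∩ [−0, 0] = {0} → 1 state.
For l_f = 2: m_f ∈ {m_i−1, m_i, m_i+1} ∩ [−2, 2] = {-1, 0, 1} → 3 states.
Total: 4.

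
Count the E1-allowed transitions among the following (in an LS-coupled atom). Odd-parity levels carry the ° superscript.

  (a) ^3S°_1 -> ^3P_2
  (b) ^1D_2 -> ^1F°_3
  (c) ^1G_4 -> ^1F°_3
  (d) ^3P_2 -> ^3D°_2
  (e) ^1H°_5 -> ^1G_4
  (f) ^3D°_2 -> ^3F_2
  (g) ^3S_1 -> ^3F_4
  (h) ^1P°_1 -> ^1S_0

7

(a) allowed
(b) allowed
(c) allowed
(d) allowed
(e) allowed
(f) allowed
(g) forbidden (parity, ΔL, ΔJ fail)
(h) allowed
Total allowed: 7 of 8.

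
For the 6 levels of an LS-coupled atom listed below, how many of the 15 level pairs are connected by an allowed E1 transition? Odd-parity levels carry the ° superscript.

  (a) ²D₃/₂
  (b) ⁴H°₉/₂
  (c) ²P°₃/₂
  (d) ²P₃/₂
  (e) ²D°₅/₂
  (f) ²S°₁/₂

(a)–(b): forbidden (ΔS, ΔL, ΔJ).
(a)–(c): allowed.
(a)–(d): forbidden (parity).
(a)–(e): allowed.
(a)–(f): forbidden (ΔL).
(b)–(c): forbidden (parity, ΔS, ΔL, ΔJ).
(b)–(d): forbidden (ΔS, ΔL, ΔJ).
(b)–(e): forbidden (parity, ΔS, ΔL, ΔJ).
(b)–(f): forbidden (parity, ΔS, ΔL, ΔJ).
(c)–(d): allowed.
(c)–(e): forbidden (parity).
(c)–(f): forbidden (parity).
(d)–(e): allowed.
(d)–(f): allowed.
(e)–(f): forbidden (parity, ΔL, ΔJ).
Allowed pairs: 5 of 15.

5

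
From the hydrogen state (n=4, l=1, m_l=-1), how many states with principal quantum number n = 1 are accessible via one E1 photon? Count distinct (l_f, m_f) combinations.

E1 requires Δl = ±1, so l_f ∈ {0, 2}; with 0 ≤ l_f ≤ n_f−1 = 0, the allowed l_f values are {0}.
For l_f = 0: m_f ∈ {m_i−1, m_i, m_i+1} ∩ [−0, 0] = {0} → 1 state.
Total: 1.

1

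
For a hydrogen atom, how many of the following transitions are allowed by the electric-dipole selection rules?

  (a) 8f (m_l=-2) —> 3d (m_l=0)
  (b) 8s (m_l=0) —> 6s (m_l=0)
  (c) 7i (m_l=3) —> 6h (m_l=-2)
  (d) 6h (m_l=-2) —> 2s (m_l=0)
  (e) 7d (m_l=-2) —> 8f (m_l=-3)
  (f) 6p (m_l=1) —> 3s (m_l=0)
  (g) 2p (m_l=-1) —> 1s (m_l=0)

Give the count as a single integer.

(a) forbidden — Δm_l = +2 (E1 requires Δm_l = 0, ±1)
(b) forbidden — Δl = +0 (E1 requires Δl = ±1)
(c) forbidden — Δm_l = -5 (E1 requires Δm_l = 0, ±1)
(d) forbidden — Δl = -5 (E1 requires Δl = ±1); Δm_l = +2 (E1 requires Δm_l = 0, ±1)
(e) allowed
(f) allowed
(g) allowed
Total allowed: 3 of 7.

3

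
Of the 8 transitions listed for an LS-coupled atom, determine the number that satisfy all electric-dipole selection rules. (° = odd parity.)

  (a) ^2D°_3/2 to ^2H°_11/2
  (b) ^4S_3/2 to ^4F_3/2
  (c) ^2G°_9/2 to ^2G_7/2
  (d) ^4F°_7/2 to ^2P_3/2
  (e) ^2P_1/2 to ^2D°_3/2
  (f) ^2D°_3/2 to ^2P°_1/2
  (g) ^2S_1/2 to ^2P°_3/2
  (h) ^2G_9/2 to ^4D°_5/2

(a) forbidden (parity, ΔL, ΔJ fail)
(b) forbidden (parity, ΔL fail)
(c) allowed
(d) forbidden (ΔS, ΔL, ΔJ fail)
(e) allowed
(f) forbidden (parity fails)
(g) allowed
(h) forbidden (ΔS, ΔL, ΔJ fail)
Total allowed: 3 of 8.

3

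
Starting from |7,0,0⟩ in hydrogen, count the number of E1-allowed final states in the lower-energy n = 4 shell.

E1 requires Δl = ±1, so l_f ∈ {-1, 1}; with 0 ≤ l_f ≤ n_f−1 = 3, the allowed l_f values are {1}.
For l_f = 1: m_f ∈ {m_i−1, m_i, m_i+1} ∩ [−1, 1] = {-1, 0, 1} → 3 states.
Total: 3.

3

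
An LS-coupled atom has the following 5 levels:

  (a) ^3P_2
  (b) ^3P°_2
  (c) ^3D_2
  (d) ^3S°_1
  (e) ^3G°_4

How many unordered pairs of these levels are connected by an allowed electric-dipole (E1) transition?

3

(a)–(b): allowed.
(a)–(c): forbidden (parity).
(a)–(d): allowed.
(a)–(e): forbidden (ΔL, ΔJ).
(b)–(c): allowed.
(b)–(d): forbidden (parity).
(b)–(e): forbidden (parity, ΔL, ΔJ).
(c)–(d): forbidden (ΔL).
(c)–(e): forbidden (ΔL, ΔJ).
(d)–(e): forbidden (parity, ΔL, ΔJ).
Allowed pairs: 3 of 10.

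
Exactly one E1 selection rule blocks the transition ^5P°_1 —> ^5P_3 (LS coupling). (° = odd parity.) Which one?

Parity must change: odd → even — ok.
ΔS = 0: S: 2 → 2 — ok.
ΔL = 0, ±1 (not L=0↔0): L: 1 → 1, ΔL = +0 — ok.
ΔJ = 0, ±1 (not J=0↔0): J: 1 → 3, ΔJ = +2 — fails.

the ΔJ = 0, ±1 rule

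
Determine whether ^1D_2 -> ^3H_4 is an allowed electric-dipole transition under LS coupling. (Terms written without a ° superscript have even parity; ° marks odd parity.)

forbidden

Initial level: S=0, L=2, J=2, parity even. Final level: S=1, L=5, J=4, parity even.
Parity must change: even → even — ✗.
ΔS = 0: S: 0 → 1 — ✗.
ΔL = 0, ±1 (not L=0↔0): L: 2 → 5, ΔL = +3 — ✗.
ΔJ = 0, ±1 (not J=0↔0): J: 2 → 4, ΔJ = +2 — ✗.
Rule(s) violated: parity, ΔS, ΔL, ΔJ.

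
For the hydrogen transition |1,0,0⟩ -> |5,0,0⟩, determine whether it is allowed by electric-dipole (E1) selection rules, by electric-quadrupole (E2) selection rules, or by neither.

neither

Δl = 0 − 0 = +0; l_i + l_f = 0.
Δm_l = +0.
E1 (Δl = ±1, |Δm_l| ≤ 1): not satisfied.
E2 (Δl = 0,±2, l_i+l_f ≥ 2, |Δm_l| ≤ 2): not satisfied.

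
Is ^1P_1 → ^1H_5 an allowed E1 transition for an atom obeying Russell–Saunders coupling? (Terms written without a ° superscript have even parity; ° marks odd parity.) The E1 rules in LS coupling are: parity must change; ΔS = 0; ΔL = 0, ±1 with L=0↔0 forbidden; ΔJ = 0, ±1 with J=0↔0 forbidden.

forbidden

Reading off the term symbols: S 0→0, L 1→5, J 1→5, parity even→even.
ΔJ = 0, ±1 (not J=0↔0): J: 1 → 5, ΔJ = +4 — fails.
ΔS = 0: S: 0 → 0 — passes.
ΔL = 0, ±1 (not L=0↔0): L: 1 → 5, ΔL = +4 — fails.
Parity must change: even → even — fails.
Rule(s) violated: parity, ΔL, ΔJ.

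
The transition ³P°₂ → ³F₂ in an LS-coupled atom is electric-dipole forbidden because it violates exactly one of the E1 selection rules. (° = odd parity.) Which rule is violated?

the ΔL = 0, ±1 rule

Reading off the term symbols: S 1→1, L 1→3, J 2→2, parity odd→even.
ΔJ = 0, ±1 (not J=0↔0): J: 2 → 2, ΔJ = +0 — ok.
ΔL = 0, ±1 (not L=0↔0): L: 1 → 3, ΔL = +2 — fails.
ΔS = 0: S: 1 → 1 — ok.
Parity must change: odd → even — ok.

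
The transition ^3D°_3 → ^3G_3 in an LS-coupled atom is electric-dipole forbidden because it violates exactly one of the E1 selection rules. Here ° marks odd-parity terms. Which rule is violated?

Reading off the term symbols: S 1→1, L 2→4, J 3→3, parity odd→even.
Parity must change: odd → even — ✓.
ΔS = 0: S: 1 → 1 — ✓.
ΔL = 0, ±1 (not L=0↔0): L: 2 → 4, ΔL = +2 — ✗.
ΔJ = 0, ±1 (not J=0↔0): J: 3 → 3, ΔJ = +0 — ✓.

the ΔL = 0, ±1 rule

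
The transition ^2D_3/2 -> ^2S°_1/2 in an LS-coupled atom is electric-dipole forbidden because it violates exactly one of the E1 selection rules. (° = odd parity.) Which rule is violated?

Reading off the term symbols: S 1/2→1/2, L 2→0, J 3/2→1/2, parity even→odd.
ΔJ = 0, ±1 (not J=0↔0): J: 3/2 → 1/2, ΔJ = -1 — ✓.
Parity must change: even → odd — ✓.
ΔL = 0, ±1 (not L=0↔0): L: 2 → 0, ΔL = -2 — ✗.
ΔS = 0: S: 1/2 → 1/2 — ✓.

the ΔL = 0, ±1 rule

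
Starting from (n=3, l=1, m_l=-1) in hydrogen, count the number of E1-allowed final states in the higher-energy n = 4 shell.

E1 requires Δl = ±1, so l_f ∈ {0, 2}; with 0 ≤ l_f ≤ n_f−1 = 3, the allowed l_f values are {0, 2}.
For l_f = 0: m_f ∈ {m_i−1, m_i, m_i+1} ∩ [−0, 0] = {0} → 1 state.
For l_f = 2: m_f ∈ {m_i−1, m_i, m_i+1} ∩ [−2, 2] = {-2, -1, 0} → 3 states.
Total: 4.

4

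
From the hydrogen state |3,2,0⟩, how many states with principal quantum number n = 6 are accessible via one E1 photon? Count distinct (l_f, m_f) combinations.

6

E1 requires Δl = ±1, so l_f ∈ {1, 3}; with 0 ≤ l_f ≤ n_f−1 = 5, the allowed l_f values are {1, 3}.
For l_f = 1: m_f ∈ {m_i−1, m_i, m_i+1} ∩ [−1, 1] = {-1, 0, 1} → 3 states.
For l_f = 3: m_f ∈ {m_i−1, m_i, m_i+1} ∩ [−3, 3] = {-1, 0, 1} → 3 states.
Total: 6.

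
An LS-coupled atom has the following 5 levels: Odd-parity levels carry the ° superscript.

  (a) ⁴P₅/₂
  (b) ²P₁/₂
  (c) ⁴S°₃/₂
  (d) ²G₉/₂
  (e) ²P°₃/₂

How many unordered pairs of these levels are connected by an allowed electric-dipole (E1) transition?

2

(a)–(b): forbidden (parity, ΔS, ΔJ).
(a)–(c): allowed.
(a)–(d): forbidden (parity, ΔS, ΔL, ΔJ).
(a)–(e): forbidden (ΔS).
(b)–(c): forbidden (ΔS).
(b)–(d): forbidden (parity, ΔL, ΔJ).
(b)–(e): allowed.
(c)–(d): forbidden (ΔS, ΔL, ΔJ).
(c)–(e): forbidden (parity, ΔS).
(d)–(e): forbidden (ΔL, ΔJ).
Allowed pairs: 2 of 10.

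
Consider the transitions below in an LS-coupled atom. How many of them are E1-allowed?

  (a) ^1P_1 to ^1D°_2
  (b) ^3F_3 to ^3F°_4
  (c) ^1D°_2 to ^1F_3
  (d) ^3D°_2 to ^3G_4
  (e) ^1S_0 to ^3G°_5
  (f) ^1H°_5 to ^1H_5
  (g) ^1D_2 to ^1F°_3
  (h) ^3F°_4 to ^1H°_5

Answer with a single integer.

5

(a) allowed
(b) allowed
(c) allowed
(d) forbidden (ΔL, ΔJ fail)
(e) forbidden (ΔS, ΔL, ΔJ fail)
(f) allowed
(g) allowed
(h) forbidden (parity, ΔS, ΔL fail)
Total allowed: 5 of 8.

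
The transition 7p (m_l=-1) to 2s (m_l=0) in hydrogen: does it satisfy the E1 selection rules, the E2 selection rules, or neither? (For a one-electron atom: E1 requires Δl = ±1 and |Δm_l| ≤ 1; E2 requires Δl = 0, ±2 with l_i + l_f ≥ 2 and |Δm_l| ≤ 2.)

Δl = 0 − 1 = -1; l_i + l_f = 1.
Δm_l = +1.
E1 (Δl = ±1, |Δm_l| ≤ 1): satisfied.
E2 (Δl = 0,±2, l_i+l_f ≥ 2, |Δm_l| ≤ 2): not satisfied.

E1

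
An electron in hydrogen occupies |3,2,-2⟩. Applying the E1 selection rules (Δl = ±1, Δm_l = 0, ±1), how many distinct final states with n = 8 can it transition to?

4

E1 requires Δl = ±1, so l_f ∈ {1, 3}; with 0 ≤ l_f ≤ n_f−1 = 7, the allowed l_f values are {1, 3}.
For l_f = 1: m_f ∈ {m_i−1, m_i, m_i+1} ∩ [−1, 1] = {-1} → 1 state.
For l_f = 3: m_f ∈ {m_i−1, m_i, m_i+1} ∩ [−3, 3] = {-3, -2, -1} → 3 states.
Total: 4.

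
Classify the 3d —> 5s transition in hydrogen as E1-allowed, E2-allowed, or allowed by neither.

Δl = 0 − 2 = -2; l_i + l_f = 2.
E1 (Δl = ±1): not satisfied.
E2 (Δl = 0,±2, l_i+l_f ≥ 2): satisfied.

E2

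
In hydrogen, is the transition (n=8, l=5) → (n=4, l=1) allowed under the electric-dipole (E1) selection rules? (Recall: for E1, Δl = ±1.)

Initial l = 5, final l = 1, so Δl = -4. E1 requires Δl = ±1: ✗.
The transition is electric-dipole forbidden.

forbidden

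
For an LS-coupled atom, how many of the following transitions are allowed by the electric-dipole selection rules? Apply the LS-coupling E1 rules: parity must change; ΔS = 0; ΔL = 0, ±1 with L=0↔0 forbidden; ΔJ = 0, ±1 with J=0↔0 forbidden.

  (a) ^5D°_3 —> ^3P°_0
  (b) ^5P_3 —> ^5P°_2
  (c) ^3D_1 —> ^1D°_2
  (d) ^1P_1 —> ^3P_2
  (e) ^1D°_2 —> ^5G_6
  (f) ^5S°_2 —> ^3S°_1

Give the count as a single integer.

(a) forbidden (parity, ΔS, ΔJ fail)
(b) allowed
(c) forbidden (ΔS fails)
(d) forbidden (parity, ΔS fail)
(e) forbidden (ΔS, ΔL, ΔJ fail)
(f) forbidden (parity, ΔS, ΔL fail)
Total allowed: 1 of 6.

1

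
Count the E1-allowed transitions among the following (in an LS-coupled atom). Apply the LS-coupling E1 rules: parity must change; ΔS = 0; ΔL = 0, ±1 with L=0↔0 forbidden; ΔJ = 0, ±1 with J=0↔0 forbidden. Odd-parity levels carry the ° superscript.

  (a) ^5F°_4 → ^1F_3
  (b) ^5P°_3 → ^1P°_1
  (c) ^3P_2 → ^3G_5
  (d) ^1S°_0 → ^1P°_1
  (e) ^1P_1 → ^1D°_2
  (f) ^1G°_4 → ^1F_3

2

(a) forbidden (ΔS fails)
(b) forbidden (parity, ΔS, ΔJ fail)
(c) forbidden (parity, ΔL, ΔJ fail)
(d) forbidden (parity fails)
(e) allowed
(f) allowed
Total allowed: 2 of 6.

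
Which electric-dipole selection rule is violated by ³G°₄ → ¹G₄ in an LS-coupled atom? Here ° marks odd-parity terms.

the ΔS = 0 rule

Parity must change: odd → even — ok.
ΔS = 0: S: 1 → 0 — fails.
ΔL = 0, ±1 (not L=0↔0): L: 4 → 4, ΔL = +0 — ok.
ΔJ = 0, ±1 (not J=0↔0): J: 4 → 4, ΔJ = +0 — ok.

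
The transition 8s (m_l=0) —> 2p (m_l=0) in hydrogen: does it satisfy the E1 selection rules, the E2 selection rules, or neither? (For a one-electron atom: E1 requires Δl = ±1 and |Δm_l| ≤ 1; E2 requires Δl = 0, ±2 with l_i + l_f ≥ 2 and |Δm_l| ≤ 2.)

E1

Δl = 1 − 0 = +1; l_i + l_f = 1.
Δm_l = +0.
E1 (Δl = ±1, |Δm_l| ≤ 1): satisfied.
E2 (Δl = 0,±2, l_i+l_f ≥ 2, |Δm_l| ≤ 2): not satisfied.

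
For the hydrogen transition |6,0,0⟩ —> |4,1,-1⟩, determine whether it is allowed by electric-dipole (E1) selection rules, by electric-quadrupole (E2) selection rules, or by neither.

Δl = 1 − 0 = +1; l_i + l_f = 1.
Δm_l = -1.
E1 (Δl = ±1, |Δm_l| ≤ 1): satisfied.
E2 (Δl = 0,±2, l_i+l_f ≥ 2, |Δm_l| ≤ 2): not satisfied.

E1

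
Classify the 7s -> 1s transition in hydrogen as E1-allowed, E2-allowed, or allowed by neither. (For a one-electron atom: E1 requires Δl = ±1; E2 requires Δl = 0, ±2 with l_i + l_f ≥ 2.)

neither

Δl = 0 − 0 = +0; l_i + l_f = 0.
E1 (Δl = ±1): not satisfied.
E2 (Δl = 0,±2, l_i+l_f ≥ 2): not satisfied.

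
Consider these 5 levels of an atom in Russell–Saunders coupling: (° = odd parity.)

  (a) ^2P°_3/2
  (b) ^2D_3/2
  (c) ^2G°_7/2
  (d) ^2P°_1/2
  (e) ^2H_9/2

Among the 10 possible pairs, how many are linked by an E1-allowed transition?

(a)–(b): allowed.
(a)–(c): forbidden (parity, ΔL, ΔJ).
(a)–(d): forbidden (parity).
(a)–(e): forbidden (ΔL, ΔJ).
(b)–(c): forbidden (ΔL, ΔJ).
(b)–(d): allowed.
(b)–(e): forbidden (parity, ΔL, ΔJ).
(c)–(d): forbidden (parity, ΔL, ΔJ).
(c)–(e): allowed.
(d)–(e): forbidden (ΔL, ΔJ).
Allowed pairs: 3 of 10.

3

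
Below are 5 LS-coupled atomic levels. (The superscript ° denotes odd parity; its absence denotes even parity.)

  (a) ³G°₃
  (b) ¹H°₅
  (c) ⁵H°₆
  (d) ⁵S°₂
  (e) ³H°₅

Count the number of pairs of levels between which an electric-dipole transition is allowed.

(a)–(b): forbidden (parity, ΔS, ΔJ).
(a)–(c): forbidden (parity, ΔS, ΔJ).
(a)–(d): forbidden (parity, ΔS, ΔL).
(a)–(e): forbidden (parity, ΔJ).
(b)–(c): forbidden (parity, ΔS).
(b)–(d): forbidden (parity, ΔS, ΔL, ΔJ).
(b)–(e): forbidden (parity, ΔS).
(c)–(d): forbidden (parity, ΔL, ΔJ).
(c)–(e): forbidden (parity, ΔS).
(d)–(e): forbidden (parity, ΔS, ΔL, ΔJ).
Allowed pairs: 0 of 10.

0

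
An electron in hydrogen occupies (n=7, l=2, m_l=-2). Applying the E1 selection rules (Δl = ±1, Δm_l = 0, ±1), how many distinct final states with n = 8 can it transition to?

4

E1 requires Δl = ±1, so l_f ∈ {1, 3}; with 0 ≤ l_f ≤ n_f−1 = 7, the allowed l_f values are {1, 3}.
For l_f = 1: m_f ∈ {m_i−1, m_i, m_i+1} ∩ [−1, 1] = {-1} → 1 state.
For l_f = 3: m_f ∈ {m_i−1, m_i, m_i+1} ∩ [−3, 3] = {-3, -2, -1} → 3 states.
Total: 4.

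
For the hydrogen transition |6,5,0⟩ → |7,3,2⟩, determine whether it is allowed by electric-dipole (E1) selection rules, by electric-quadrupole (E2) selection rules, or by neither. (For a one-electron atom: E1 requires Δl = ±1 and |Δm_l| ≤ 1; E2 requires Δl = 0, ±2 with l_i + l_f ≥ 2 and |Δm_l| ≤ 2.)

E2

Δl = 3 − 5 = -2; l_i + l_f = 8.
Δm_l = +2.
E1 (Δl = ±1, |Δm_l| ≤ 1): not satisfied.
E2 (Δl = 0,±2, l_i+l_f ≥ 2, |Δm_l| ≤ 2): satisfied.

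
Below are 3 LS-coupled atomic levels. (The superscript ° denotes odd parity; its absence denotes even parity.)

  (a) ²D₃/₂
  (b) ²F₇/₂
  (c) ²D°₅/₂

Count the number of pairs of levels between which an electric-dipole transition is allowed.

(a)–(b): forbidden (parity, ΔJ).
(a)–(c): allowed.
(b)–(c): allowed.
Allowed pairs: 2 of 3.

2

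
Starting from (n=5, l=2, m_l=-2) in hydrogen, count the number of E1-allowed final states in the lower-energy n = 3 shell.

1

E1 requires Δl = ±1, so l_f ∈ {1, 3}; with 0 ≤ l_f ≤ n_f−1 = 2, the allowed l_f values are {1}.
For l_f = 1: m_f ∈ {m_i−1, m_i, m_i+1} ∩ [−1, 1] = {-1} → 1 state.
Total: 1.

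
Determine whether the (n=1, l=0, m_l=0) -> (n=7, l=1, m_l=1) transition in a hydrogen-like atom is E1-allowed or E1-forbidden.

allowed

Initial l = 0, final l = 1, so Δl = +1. E1 requires Δl = ±1: ✓.
m_l: 0 → 1 (Δm_l = +1). |Δm_l| ≤ 1 ✓.
All E1 selection rules are satisfied.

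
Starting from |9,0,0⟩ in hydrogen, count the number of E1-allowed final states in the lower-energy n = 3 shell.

3

E1 requires Δl = ±1, so l_f ∈ {-1, 1}; with 0 ≤ l_f ≤ n_f−1 = 2, the allowed l_f values are {1}.
For l_f = 1: m_f ∈ {m_i−1, m_i, m_i+1} ∩ [−1, 1] = {-1, 0, 1} → 3 states.
Total: 3.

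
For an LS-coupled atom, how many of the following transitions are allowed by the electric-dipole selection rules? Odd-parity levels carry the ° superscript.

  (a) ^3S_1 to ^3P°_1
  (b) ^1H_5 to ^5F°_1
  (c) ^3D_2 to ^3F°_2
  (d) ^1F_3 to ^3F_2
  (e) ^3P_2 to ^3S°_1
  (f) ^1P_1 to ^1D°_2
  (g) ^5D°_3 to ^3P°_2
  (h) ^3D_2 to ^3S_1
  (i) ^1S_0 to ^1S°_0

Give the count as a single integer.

(a) allowed
(b) forbidden (ΔS, ΔL, ΔJ fail)
(c) allowed
(d) forbidden (parity, ΔS fail)
(e) allowed
(f) allowed
(g) forbidden (parity, ΔS fail)
(h) forbidden (parity, ΔL fail)
(i) forbidden (ΔL, ΔJ fail)
Total allowed: 4 of 9.

4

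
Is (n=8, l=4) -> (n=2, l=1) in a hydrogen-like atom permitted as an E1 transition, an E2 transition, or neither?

neither

Δl = 1 − 4 = -3; l_i + l_f = 5.
E1 (Δl = ±1): not satisfied.
E2 (Δl = 0,±2, l_i+l_f ≥ 2): not satisfied.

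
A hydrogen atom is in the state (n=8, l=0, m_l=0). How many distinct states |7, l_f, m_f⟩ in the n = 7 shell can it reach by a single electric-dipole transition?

3

E1 requires Δl = ±1, so l_f ∈ {-1, 1}; with 0 ≤ l_f ≤ n_f−1 = 6, the allowed l_f values are {1}.
For l_f = 1: m_f ∈ {m_i−1, m_i, m_i+1} ∩ [−1, 1] = {-1, 0, 1} → 3 states.
Total: 3.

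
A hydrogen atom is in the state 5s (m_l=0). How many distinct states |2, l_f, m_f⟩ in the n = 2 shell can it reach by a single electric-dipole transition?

E1 requires Δl = ±1, so l_f ∈ {-1, 1}; with 0 ≤ l_f ≤ n_f−1 = 1, the allowed l_f values are {1}.
For l_f = 1: m_f ∈ {m_i−1, m_i, m_i+1} ∩ [−1, 1] = {-1, 0, 1} → 3 states.
Total: 3.

3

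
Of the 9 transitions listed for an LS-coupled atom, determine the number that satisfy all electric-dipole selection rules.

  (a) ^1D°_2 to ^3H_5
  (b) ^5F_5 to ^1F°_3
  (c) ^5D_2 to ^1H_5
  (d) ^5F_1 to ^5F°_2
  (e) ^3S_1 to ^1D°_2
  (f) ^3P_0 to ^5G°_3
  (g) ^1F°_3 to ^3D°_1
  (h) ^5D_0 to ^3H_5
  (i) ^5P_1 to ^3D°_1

(a) forbidden (ΔS, ΔL, ΔJ fail)
(b) forbidden (ΔS, ΔJ fail)
(c) forbidden (parity, ΔS, ΔL, ΔJ fail)
(d) allowed
(e) forbidden (ΔS, ΔL fail)
(f) forbidden (ΔS, ΔL, ΔJ fail)
(g) forbidden (parity, ΔS, ΔJ fail)
(h) forbidden (parity, ΔS, ΔL, ΔJ fail)
(i) forbidden (ΔS fails)
Total allowed: 1 of 9.

1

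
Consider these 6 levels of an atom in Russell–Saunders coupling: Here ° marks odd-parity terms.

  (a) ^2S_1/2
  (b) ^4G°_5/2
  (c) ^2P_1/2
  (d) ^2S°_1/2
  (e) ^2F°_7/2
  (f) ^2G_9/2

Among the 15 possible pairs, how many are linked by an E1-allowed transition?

2

(a)–(b): forbidden (ΔS, ΔL, ΔJ).
(a)–(c): forbidden (parity).
(a)–(d): forbidden (ΔL).
(a)–(e): forbidden (ΔL, ΔJ).
(a)–(f): forbidden (parity, ΔL, ΔJ).
(b)–(c): forbidden (ΔS, ΔL, ΔJ).
(b)–(d): forbidden (parity, ΔS, ΔL, ΔJ).
(b)–(e): forbidden (parity, ΔS).
(b)–(f): forbidden (ΔS, ΔJ).
(c)–(d): allowed.
(c)–(e): forbidden (ΔL, ΔJ).
(c)–(f): forbidden (parity, ΔL, ΔJ).
(d)–(e): forbidden (parity, ΔL, ΔJ).
(d)–(f): forbidden (ΔL, ΔJ).
(e)–(f): allowed.
Allowed pairs: 2 of 15.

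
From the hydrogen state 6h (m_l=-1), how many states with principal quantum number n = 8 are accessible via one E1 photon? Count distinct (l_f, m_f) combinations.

E1 requires Δl = ±1, so l_f ∈ {4, 6}; with 0 ≤ l_f ≤ n_f−1 = 7, the allowed l_f values are {4, 6}.
For l_f = 4: m_f ∈ {m_i−1, m_i, m_i+1} ∩ [−4, 4] = {-2, -1, 0} → 3 states.
For l_f = 6: m_f ∈ {m_i−1, m_i, m_i+1} ∩ [−6, 6] = {-2, -1, 0} → 3 states.
Total: 6.

6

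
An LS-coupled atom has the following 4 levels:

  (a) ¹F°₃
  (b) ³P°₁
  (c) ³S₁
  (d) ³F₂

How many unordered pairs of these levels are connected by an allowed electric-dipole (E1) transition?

(a)–(b): forbidden (parity, ΔS, ΔL, ΔJ).
(a)–(c): forbidden (ΔS, ΔL, ΔJ).
(a)–(d): forbidden (ΔS).
(b)–(c): allowed.
(b)–(d): forbidden (ΔL).
(c)–(d): forbidden (parity, ΔL).
Allowed pairs: 1 of 6.

1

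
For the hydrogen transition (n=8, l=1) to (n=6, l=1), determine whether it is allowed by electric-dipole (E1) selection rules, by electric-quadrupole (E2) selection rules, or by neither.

E2

Δl = 1 − 1 = +0; l_i + l_f = 2.
E1 (Δl = ±1): not satisfied.
E2 (Δl = 0,±2, l_i+l_f ≥ 2): satisfied.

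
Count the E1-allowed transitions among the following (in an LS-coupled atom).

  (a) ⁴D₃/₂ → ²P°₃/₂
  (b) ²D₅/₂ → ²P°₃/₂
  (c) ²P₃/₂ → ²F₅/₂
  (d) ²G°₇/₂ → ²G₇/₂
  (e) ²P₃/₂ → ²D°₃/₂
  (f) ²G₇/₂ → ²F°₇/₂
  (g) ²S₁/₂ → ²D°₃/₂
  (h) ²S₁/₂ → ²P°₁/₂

(a) forbidden (ΔS fails)
(b) allowed
(c) forbidden (parity, ΔL fail)
(d) allowed
(e) allowed
(f) allowed
(g) forbidden (ΔL fails)
(h) allowed
Total allowed: 5 of 8.

5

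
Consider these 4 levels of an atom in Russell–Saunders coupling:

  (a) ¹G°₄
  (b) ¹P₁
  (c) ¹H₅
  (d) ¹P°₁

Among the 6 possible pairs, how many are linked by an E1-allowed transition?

2

(a)–(b): forbidden (ΔL, ΔJ).
(a)–(c): allowed.
(a)–(d): forbidden (parity, ΔL, ΔJ).
(b)–(c): forbidden (parity, ΔL, ΔJ).
(b)–(d): allowed.
(c)–(d): forbidden (ΔL, ΔJ).
Allowed pairs: 2 of 6.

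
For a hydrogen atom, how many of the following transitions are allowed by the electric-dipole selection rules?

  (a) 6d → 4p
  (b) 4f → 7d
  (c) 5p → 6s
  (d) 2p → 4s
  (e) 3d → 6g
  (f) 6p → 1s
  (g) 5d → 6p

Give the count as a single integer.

(a) allowed
(b) allowed
(c) allowed
(d) allowed
(e) forbidden — Δl = +2 (E1 requires Δl = ±1)
(f) allowed
(g) allowed
Total allowed: 6 of 7.

6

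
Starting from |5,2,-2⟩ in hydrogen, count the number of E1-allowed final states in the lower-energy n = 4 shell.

4

E1 requires Δl = ±1, so l_f ∈ {1, 3}; with 0 ≤ l_f ≤ n_f−1 = 3, the allowed l_f values are {1, 3}.
For l_f = 1: m_f ∈ {m_i−1, m_i, m_i+1} ∩ [−1, 1] = {-1} → 1 state.
For l_f = 3: m_f ∈ {m_i−1, m_i, m_i+1} ∩ [−3, 3] = {-3, -2, -1} → 3 states.
Total: 4.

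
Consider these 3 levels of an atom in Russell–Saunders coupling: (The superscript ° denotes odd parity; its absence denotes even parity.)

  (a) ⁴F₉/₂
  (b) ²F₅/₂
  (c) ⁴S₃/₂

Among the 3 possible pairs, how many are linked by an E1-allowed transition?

(a)–(b): forbidden (parity, ΔS, ΔJ).
(a)–(c): forbidden (parity, ΔL, ΔJ).
(b)–(c): forbidden (parity, ΔS, ΔL).
Allowed pairs: 0 of 3.

0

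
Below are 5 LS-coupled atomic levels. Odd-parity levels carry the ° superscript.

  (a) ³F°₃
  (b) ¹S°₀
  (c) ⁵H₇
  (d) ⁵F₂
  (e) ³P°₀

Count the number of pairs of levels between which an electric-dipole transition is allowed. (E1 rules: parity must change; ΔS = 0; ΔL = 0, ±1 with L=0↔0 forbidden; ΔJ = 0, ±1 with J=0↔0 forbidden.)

(a)–(b): forbidden (parity, ΔS, ΔL, ΔJ).
(a)–(c): forbidden (ΔS, ΔL, ΔJ).
(a)–(d): forbidden (ΔS).
(a)–(e): forbidden (parity, ΔL, ΔJ).
(b)–(c): forbidden (ΔS, ΔL, ΔJ).
(b)–(d): forbidden (ΔS, ΔL, ΔJ).
(b)–(e): forbidden (parity, ΔS, ΔJ).
(c)–(d): forbidden (parity, ΔL, ΔJ).
(c)–(e): forbidden (ΔS, ΔL, ΔJ).
(d)–(e): forbidden (ΔS, ΔL, ΔJ).
Allowed pairs: 0 of 10.

0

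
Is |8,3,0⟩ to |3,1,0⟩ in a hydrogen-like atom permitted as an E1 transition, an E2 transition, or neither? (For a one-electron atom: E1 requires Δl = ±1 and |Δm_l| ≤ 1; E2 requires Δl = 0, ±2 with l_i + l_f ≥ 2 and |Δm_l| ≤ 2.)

Δl = 1 − 3 = -2; l_i + l_f = 4.
Δm_l = +0.
E1 (Δl = ±1, |Δm_l| ≤ 1): not satisfied.
E2 (Δl = 0,±2, l_i+l_f ≥ 2, |Δm_l| ≤ 2): satisfied.

E2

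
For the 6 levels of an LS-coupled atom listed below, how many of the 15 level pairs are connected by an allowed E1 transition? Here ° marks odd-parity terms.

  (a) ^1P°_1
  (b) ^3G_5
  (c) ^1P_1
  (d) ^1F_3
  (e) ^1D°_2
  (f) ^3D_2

(a)–(b): forbidden (ΔS, ΔL, ΔJ).
(a)–(c): allowed.
(a)–(d): forbidden (ΔL, ΔJ).
(a)–(e): forbidden (parity).
(a)–(f): forbidden (ΔS).
(b)–(c): forbidden (parity, ΔS, ΔL, ΔJ).
(b)–(d): forbidden (parity, ΔS, ΔJ).
(b)–(e): forbidden (ΔS, ΔL, ΔJ).
(b)–(f): forbidden (parity, ΔL, ΔJ).
(c)–(d): forbidden (parity, ΔL, ΔJ).
(c)–(e): allowed.
(c)–(f): forbidden (parity, ΔS).
(d)–(e): allowed.
(d)–(f): forbidden (parity, ΔS).
(e)–(f): forbidden (ΔS).
Allowed pairs: 3 of 15.

3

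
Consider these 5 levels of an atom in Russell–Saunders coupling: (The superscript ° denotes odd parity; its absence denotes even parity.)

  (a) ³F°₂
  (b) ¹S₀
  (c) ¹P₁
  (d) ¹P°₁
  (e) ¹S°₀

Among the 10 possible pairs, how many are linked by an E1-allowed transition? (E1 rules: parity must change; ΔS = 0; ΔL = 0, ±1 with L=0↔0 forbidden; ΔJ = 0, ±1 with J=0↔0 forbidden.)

(a)–(b): forbidden (ΔS, ΔL, ΔJ).
(a)–(c): forbidden (ΔS, ΔL).
(a)–(d): forbidden (parity, ΔS, ΔL).
(a)–(e): forbidden (parity, ΔS, ΔL, ΔJ).
(b)–(c): forbidden (parity).
(b)–(d): allowed.
(b)–(e): forbidden (ΔL, ΔJ).
(c)–(d): allowed.
(c)–(e): allowed.
(d)–(e): forbidden (parity).
Allowed pairs: 3 of 10.

3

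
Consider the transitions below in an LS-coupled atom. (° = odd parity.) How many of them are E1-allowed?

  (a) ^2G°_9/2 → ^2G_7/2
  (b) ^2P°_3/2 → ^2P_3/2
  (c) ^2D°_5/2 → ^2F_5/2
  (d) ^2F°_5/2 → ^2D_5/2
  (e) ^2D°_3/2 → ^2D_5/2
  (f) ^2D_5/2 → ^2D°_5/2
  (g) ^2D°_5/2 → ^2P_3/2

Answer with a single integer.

(a) allowed
(b) allowed
(c) allowed
(d) allowed
(e) allowed
(f) allowed
(g) allowed
Total allowed: 7 of 7.

7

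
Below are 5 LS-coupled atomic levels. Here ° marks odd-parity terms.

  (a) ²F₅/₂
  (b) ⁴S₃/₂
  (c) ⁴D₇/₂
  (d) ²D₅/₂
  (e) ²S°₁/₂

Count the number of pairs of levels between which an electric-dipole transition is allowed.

(a)–(b): forbidden (parity, ΔS, ΔL).
(a)–(c): forbidden (parity, ΔS).
(a)–(d): forbidden (parity).
(a)–(e): forbidden (ΔL, ΔJ).
(b)–(c): forbidden (parity, ΔL, ΔJ).
(b)–(d): forbidden (parity, ΔS, ΔL).
(b)–(e): forbidden (ΔS, ΔL).
(c)–(d): forbidden (parity, ΔS).
(c)–(e): forbidden (ΔS, ΔL, ΔJ).
(d)–(e): forbidden (ΔL, ΔJ).
Allowed pairs: 0 of 10.

0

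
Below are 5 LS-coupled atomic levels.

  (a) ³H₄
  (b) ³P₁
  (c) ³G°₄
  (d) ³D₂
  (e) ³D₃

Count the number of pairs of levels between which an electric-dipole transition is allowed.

1

(a)–(b): forbidden (parity, ΔL, ΔJ).
(a)–(c): allowed.
(a)–(d): forbidden (parity, ΔL, ΔJ).
(a)–(e): forbidden (parity, ΔL).
(b)–(c): forbidden (ΔL, ΔJ).
(b)–(d): forbidden (parity).
(b)–(e): forbidden (parity, ΔJ).
(c)–(d): forbidden (ΔL, ΔJ).
(c)–(e): forbidden (ΔL).
(d)–(e): forbidden (parity).
Allowed pairs: 1 of 10.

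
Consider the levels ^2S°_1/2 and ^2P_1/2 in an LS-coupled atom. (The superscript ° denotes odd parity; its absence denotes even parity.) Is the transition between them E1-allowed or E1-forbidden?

allowed

Parity must change: odd → even — passes.
ΔL = 0, ±1 (not L=0↔0): L: 0 → 1, ΔL = +1 — passes.
ΔS = 0: S: 1/2 → 1/2 — passes.
ΔJ = 0, ±1 (not J=0↔0): J: 1/2 → 1/2, ΔJ = +0 — passes.
All four E1 rules are satisfied.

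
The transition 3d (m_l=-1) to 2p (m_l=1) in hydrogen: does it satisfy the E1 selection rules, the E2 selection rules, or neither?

neither

Δl = 1 − 2 = -1; l_i + l_f = 3.
Δm_l = +2.
E1 (Δl = ±1, |Δm_l| ≤ 1): not satisfied.
E2 (Δl = 0,±2, l_i+l_f ≥ 2, |Δm_l| ≤ 2): not satisfied.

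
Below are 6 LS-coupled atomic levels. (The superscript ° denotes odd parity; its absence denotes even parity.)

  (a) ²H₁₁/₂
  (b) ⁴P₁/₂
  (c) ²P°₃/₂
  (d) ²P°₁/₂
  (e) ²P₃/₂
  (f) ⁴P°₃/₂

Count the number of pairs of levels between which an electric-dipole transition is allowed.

3

(a)–(b): forbidden (parity, ΔS, ΔL, ΔJ).
(a)–(c): forbidden (ΔL, ΔJ).
(a)–(d): forbidden (ΔL, ΔJ).
(a)–(e): forbidden (parity, ΔL, ΔJ).
(a)–(f): forbidden (ΔS, ΔL, ΔJ).
(b)–(c): forbidden (ΔS).
(b)–(d): forbidden (ΔS).
(b)–(e): forbidden (parity, ΔS).
(b)–(f): allowed.
(c)–(d): forbidden (parity).
(c)–(e): allowed.
(c)–(f): forbidden (parity, ΔS).
(d)–(e): allowed.
(d)–(f): forbidden (parity, ΔS).
(e)–(f): forbidden (ΔS).
Allowed pairs: 3 of 15.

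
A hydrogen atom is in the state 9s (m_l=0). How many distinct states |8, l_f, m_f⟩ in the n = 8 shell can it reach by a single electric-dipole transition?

3

E1 requires Δl = ±1, so l_f ∈ {-1, 1}; with 0 ≤ l_f ≤ n_f−1 = 7, the allowed l_f values are {1}.
For l_f = 1: m_f ∈ {m_i−1, m_i, m_i+1} ∩ [−1, 1] = {-1, 0, 1} → 3 states.
Total: 3.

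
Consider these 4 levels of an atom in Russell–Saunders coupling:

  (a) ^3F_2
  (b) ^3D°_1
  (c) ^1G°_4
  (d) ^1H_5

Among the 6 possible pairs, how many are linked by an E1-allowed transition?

(a)–(b): allowed.
(a)–(c): forbidden (ΔS, ΔJ).
(a)–(d): forbidden (parity, ΔS, ΔL, ΔJ).
(b)–(c): forbidden (parity, ΔS, ΔL, ΔJ).
(b)–(d): forbidden (ΔS, ΔL, ΔJ).
(c)–(d): allowed.
Allowed pairs: 2 of 6.

2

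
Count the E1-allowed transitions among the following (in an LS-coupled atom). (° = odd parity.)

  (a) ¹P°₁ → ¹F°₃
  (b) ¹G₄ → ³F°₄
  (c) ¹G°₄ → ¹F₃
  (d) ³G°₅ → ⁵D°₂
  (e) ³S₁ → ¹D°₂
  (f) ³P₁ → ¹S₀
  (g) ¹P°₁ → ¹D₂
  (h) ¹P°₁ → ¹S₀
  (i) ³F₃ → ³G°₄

4

(a) forbidden (parity, ΔL, ΔJ fail)
(b) forbidden (ΔS fails)
(c) allowed
(d) forbidden (parity, ΔS, ΔL, ΔJ fail)
(e) forbidden (ΔS, ΔL fail)
(f) forbidden (parity, ΔS fail)
(g) allowed
(h) allowed
(i) allowed
Total allowed: 4 of 9.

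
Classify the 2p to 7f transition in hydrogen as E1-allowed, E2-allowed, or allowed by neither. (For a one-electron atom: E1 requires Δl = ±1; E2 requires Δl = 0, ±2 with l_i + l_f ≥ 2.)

Δl = 3 − 1 = +2; l_i + l_f = 4.
E1 (Δl = ±1): not satisfied.
E2 (Δl = 0,±2, l_i+l_f ≥ 2): satisfied.

E2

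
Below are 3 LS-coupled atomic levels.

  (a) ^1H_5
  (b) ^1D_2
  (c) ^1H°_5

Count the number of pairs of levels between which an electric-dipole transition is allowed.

(a)–(b): forbidden (parity, ΔL, ΔJ).
(a)–(c): allowed.
(b)–(c): forbidden (ΔL, ΔJ).
Allowed pairs: 1 of 3.

1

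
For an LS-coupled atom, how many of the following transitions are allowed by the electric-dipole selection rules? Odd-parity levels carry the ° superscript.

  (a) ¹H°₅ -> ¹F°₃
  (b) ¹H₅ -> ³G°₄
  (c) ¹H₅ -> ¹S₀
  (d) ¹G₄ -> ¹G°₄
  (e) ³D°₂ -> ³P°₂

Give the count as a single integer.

(a) forbidden (parity, ΔL, ΔJ fail)
(b) forbidden (ΔS fails)
(c) forbidden (parity, ΔL, ΔJ fail)
(d) allowed
(e) forbidden (parity fails)
Total allowed: 1 of 5.

1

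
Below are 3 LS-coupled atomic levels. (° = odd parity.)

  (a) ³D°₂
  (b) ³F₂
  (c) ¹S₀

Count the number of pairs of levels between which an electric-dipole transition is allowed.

(a)–(b): allowed.
(a)–(c): forbidden (ΔS, ΔL, ΔJ).
(b)–(c): forbidden (parity, ΔS, ΔL, ΔJ).
Allowed pairs: 1 of 3.

1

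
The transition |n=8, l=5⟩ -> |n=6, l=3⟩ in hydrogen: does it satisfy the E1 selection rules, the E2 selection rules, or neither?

Δl = 3 − 5 = -2; l_i + l_f = 8.
E1 (Δl = ±1): not satisfied.
E2 (Δl = 0,±2, l_i+l_f ≥ 2): satisfied.

E2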